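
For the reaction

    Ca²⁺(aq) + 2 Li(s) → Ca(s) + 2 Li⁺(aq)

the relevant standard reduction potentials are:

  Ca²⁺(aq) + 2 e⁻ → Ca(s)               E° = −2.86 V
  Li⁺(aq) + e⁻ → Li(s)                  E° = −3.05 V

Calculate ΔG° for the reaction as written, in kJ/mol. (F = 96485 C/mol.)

In the reaction as written Ca²⁺(aq) is reduced, so the Ca²⁺/Ca couple is the cathode and Li⁺/Li is the anode.
E°cell = −2.86 − (−3.05) = +0.19 V; balancing electrons gives n = 2.
ΔG° = −nFE°cell = −(2)(96485)(+0.19) J/mol = −36.7 kJ/mol.

−36.7 kJ/mol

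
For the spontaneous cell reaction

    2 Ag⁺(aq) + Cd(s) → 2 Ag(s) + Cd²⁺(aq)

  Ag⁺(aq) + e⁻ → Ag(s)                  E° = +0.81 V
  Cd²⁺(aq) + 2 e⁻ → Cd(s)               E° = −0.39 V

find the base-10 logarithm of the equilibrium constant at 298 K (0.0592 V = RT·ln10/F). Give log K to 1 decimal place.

log K = 40.5

The Ag⁺/Ag couple is reduced (cathode); E°cell = +0.81 − (−0.39) = +1.20 V with n = 2.
At equilibrium E = 0, so log K = nE°cell / 0.0592 = (2)(+1.20) / 0.0592 = 40.5.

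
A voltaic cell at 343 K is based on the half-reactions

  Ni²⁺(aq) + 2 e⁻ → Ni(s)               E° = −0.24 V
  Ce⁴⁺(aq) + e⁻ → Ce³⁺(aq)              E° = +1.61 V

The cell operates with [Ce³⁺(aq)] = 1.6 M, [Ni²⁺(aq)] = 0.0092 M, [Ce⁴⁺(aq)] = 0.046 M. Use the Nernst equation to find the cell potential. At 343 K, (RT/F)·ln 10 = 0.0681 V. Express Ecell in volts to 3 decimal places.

+1.814 V

Ce⁴⁺/Ce³⁺ is reduced (cathode, E° = +1.61 V) and Ni²⁺/Ni is oxidized (anode).
The standard potential is +1.61 − (−0.24) = +1.85 V and the balanced reaction transfers n = 2 electrons.
Balancing gives 2 Ce⁴⁺(aq) + Ni(s) → 2 Ce³⁺(aq) + Ni²⁺(aq); hence Q = ([Ce³⁺(aq)]^2·[Ni²⁺(aq)]) / [Ce⁴⁺(aq)]^2 = 11.1 (log Q = 1.047).
Applying E = E° − (RT ln10/nF)·log Q gives +1.85 − (0.0681/2)(1.047) = +1.814 V.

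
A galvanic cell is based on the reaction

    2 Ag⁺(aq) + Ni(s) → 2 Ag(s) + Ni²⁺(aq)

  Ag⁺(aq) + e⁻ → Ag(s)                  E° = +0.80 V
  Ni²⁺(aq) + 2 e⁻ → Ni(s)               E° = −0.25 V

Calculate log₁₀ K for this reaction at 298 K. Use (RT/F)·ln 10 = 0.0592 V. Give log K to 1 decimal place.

The Ag⁺/Ag couple is reduced (cathode); E°cell = +0.80 − (−0.25) = +1.05 V with n = 2.
At equilibrium E = 0, so log K = nE°cell / 0.0592 = (2)(+1.05) / 0.0592 = 35.5.

log K = 35.5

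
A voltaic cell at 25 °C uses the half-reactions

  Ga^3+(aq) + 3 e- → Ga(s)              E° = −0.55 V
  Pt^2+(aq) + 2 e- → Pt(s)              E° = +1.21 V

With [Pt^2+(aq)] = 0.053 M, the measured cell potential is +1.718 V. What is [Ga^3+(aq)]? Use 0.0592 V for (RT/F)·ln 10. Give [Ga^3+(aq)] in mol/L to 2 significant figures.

1.6 M

Pt²⁺/Pt is the cathode (higher E°); E°cell = +1.21 − (−0.55) = +1.76 V with n = 6.
Rearranging E = E° − (0.0592/n)·log Q gives log Q = 6(+1.76 − (+1.718))/0.0592 = 4.257.
The balanced reaction is 3 Pt^2+(aq) + 2 Ga(s) → 3 Pt(s) + 2 Ga^3+(aq), so Q = [Ga^3+(aq)]^2 / [Pt^2+(aq)]^3.
Isolating [Ga^3+(aq)] in Q = 10^{4.257} yields log [Ga^3+(aq)] = 0.215, i.e. 1.6 M.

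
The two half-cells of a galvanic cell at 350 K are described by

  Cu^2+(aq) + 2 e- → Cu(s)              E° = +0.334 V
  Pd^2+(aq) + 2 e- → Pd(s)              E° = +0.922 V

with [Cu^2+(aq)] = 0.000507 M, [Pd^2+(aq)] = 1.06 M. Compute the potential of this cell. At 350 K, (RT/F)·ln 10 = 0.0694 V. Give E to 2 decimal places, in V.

The Pd²⁺/Pd couple has the more positive E°, so it is the cathode; Cu²⁺/Cu is the anode.
E°cell = +0.922 − (+0.334) = +0.588 V, with n = 2 electrons transferred.
Balancing gives Pd^2+(aq) + Cu(s) → Pd(s) + Cu^2+(aq); hence Q = [Cu^2+(aq)] / [Pd^2+(aq)] = 0.000478 (log Q = −3.320).
E = E° − (0.0694/n)·log Q = +0.588 − (0.0694/2)(−3.320) = +0.70 V.

+0.70 V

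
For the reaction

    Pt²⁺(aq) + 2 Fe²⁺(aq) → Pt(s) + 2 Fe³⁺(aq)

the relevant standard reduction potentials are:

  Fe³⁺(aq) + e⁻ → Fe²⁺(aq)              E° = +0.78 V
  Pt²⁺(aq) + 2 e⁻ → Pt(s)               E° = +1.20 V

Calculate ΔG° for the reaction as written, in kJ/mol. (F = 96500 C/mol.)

In the reaction as written Pt²⁺(aq) is reduced, so the Pt²⁺/Pt couple is the cathode and Fe³⁺/Fe²⁺ is the anode.
E°cell = +1.20 − (+0.78) = +0.42 V; balancing electrons gives n = 2.
ΔG° = −nFE°cell = −(2)(96500)(+0.42) J/mol = −81.1 kJ/mol.

−81.1 kJ/mol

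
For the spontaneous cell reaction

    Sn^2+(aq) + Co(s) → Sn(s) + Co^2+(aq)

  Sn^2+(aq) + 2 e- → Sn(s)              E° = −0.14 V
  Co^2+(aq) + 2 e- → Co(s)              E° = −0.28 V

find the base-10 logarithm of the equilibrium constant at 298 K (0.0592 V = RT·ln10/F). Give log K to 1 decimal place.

The Sn²⁺/Sn couple is reduced (cathode); E°cell = −0.14 − (−0.28) = +0.14 V with n = 2.
At equilibrium E = 0, so log K = nE°cell / 0.0592 = (2)(+0.14) / 0.0592 = 4.7.

log K = 4.7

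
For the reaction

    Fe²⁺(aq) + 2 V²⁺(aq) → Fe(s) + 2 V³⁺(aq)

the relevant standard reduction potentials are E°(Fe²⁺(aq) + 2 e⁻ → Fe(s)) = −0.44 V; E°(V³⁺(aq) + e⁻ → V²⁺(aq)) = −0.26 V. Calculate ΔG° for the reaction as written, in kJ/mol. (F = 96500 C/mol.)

In the reaction as written Fe²⁺(aq) is reduced, so the Fe²⁺/Fe couple is the cathode and V³⁺/V²⁺ is the anode.
E°cell = −0.44 − (−0.26) = −0.18 V; balancing electrons gives n = 2.
ΔG° = −nFE°cell = −(2)(96500)(−0.18) J/mol = +34.7 kJ/mol.

+34.7 kJ/mol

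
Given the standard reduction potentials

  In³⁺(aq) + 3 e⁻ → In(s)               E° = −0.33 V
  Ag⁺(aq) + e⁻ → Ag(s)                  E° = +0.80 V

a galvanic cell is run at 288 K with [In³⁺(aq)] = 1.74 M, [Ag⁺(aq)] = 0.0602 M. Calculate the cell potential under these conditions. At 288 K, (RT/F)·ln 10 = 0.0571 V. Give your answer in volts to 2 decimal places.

+1.06 V

Since E°(Ag⁺/Ag) > E°(In³⁺/In), Ag⁺/Ag serves as the cathode.
E°cell = +0.80 − (−0.33) = +1.13 V, with n = 3 electrons transferred.
The balanced reaction is 3 Ag⁺(aq) + In(s) → 3 Ag(s) + In³⁺(aq), so Q = [In³⁺(aq)] / [Ag⁺(aq)]^3 = 7.98×10^3 and log Q = 3.902.
By the Nernst equation, E = +1.13 − (0.0571/3)·(3.902) = +1.06 V.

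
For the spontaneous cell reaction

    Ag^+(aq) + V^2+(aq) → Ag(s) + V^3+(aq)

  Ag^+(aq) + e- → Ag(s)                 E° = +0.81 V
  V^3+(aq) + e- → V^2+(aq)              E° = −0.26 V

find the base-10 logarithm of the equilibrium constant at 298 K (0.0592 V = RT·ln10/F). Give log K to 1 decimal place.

The Ag⁺/Ag couple is reduced (cathode); E°cell = +0.81 − (−0.26) = +1.07 V with n = 1.
At equilibrium E = 0, so log K = nE°cell / 0.0592 = (1)(+1.07) / 0.0592 = 18.1.

log K = 18.1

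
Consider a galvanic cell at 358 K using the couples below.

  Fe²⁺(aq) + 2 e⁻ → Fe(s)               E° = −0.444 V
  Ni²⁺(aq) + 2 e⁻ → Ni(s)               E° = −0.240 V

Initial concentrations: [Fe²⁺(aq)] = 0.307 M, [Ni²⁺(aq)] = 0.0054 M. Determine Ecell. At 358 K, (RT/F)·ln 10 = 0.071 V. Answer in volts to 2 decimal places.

Ni²⁺/Ni is reduced (cathode, E° = −0.240 V) and Fe²⁺/Fe is oxidized (anode).
E°cell = E°cat − E°an = −0.240 − (−0.444) = +0.204 V; n = 2.
Balancing gives Ni²⁺(aq) + Fe(s) → Ni(s) + Fe²⁺(aq); hence Q = [Fe²⁺(aq)] / [Ni²⁺(aq)] = 56.9 (log Q = 1.755).
E = E° − (0.071/n)·log Q = +0.204 − (0.071/2)(1.755) = +0.14 V.

+0.14 V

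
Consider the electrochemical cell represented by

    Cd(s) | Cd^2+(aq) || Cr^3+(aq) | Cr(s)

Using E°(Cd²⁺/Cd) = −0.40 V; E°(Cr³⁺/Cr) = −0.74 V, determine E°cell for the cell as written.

−0.34 V

By convention the left-hand electrode in cell notation is the anode (oxidation) and the right-hand electrode is the cathode (reduction).
E°cell = E°(right) − E°(left) = −0.74 − (−0.40) = −0.34 V.
The negative sign shows that, as written, the cell would require an external voltage to drive the reaction.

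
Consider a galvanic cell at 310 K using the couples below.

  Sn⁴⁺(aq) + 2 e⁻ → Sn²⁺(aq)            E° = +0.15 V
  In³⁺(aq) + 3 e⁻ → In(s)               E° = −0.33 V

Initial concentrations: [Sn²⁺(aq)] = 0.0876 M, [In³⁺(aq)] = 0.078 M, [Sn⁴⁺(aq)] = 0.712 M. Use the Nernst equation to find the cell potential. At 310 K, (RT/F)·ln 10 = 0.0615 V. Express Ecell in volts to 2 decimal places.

The Sn⁴⁺/Sn²⁺ couple has the more positive E°, so it is the cathode; In³⁺/In is the anode.
E°cell = +0.15 − (−0.33) = +0.48 V, with n = 6 electrons transferred.
The balanced reaction is 3 Sn⁴⁺(aq) + 2 In(s) → 3 Sn²⁺(aq) + 2 In³⁺(aq), so Q = ([Sn²⁺(aq)]^3·[In³⁺(aq)]^2) / [Sn⁴⁺(aq)]^3 = 1.13×10^−5 and log Q = −4.946.
By the Nernst equation, E = +0.48 − (0.0615/6)·(−4.946) = +0.53 V.

+0.53 V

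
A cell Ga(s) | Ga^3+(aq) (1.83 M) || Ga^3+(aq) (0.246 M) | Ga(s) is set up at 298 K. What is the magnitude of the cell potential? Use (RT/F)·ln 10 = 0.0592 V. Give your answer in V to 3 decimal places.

For a concentration cell E°cell = 0, since both electrodes use the same couple.
The compartment with the higher Ga^3+(aq) concentration (1.83 M) acts as the cathode; ions are reduced there and produced at the dilute (0.246 M) anode.
With n = 3, Ecell = −(0.0592/3)·log([dilute]/[conc]) = −(0.0592/3)·log(0.246/1.83) = +0.017 V.

0.017 V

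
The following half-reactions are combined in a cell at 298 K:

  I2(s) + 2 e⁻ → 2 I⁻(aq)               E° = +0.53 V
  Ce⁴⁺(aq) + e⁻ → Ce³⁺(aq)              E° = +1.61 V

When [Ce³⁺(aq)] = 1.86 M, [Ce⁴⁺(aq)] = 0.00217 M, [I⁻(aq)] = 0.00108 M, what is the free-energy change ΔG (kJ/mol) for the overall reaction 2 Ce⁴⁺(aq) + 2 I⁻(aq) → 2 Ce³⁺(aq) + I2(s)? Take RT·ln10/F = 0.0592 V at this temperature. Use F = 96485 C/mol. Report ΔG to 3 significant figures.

−141 kJ/mol

With Ce⁴⁺/Ce³⁺ reduced at the cathode, E°cell = +1.61 − (+0.53) = +1.08 V and n = 2.
The reaction quotient is [Ce³⁺(aq)]^2 / ([Ce⁴⁺(aq)]^2·[I⁻(aq)]^2) = 6.3×10^11; by Nernst, E = +1.08 − (0.0592/2)(11.799) = +0.7307 V.
Finally ΔG = −nFE = −(2)(96485 C/mol)(+0.7307 V) = −141 kJ/mol.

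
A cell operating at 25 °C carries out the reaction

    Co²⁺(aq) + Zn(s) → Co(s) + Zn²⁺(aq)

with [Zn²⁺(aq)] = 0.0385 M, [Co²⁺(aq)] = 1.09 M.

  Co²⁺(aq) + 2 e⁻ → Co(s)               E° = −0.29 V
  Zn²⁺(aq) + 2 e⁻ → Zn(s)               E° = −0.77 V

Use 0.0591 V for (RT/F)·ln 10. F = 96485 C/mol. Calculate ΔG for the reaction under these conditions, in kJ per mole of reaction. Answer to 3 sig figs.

With Co²⁺/Co reduced at the cathode, E°cell = −0.29 − (−0.77) = +0.48 V and n = 2.
Here Q = [Zn²⁺(aq)] / [Co²⁺(aq)] = 0.0353 (log Q = −1.452), giving E = +0.48 − (0.0591/2)·(−1.452) = +0.5229 V.
ΔG = −nFE = −(2)(96485)(+0.5229) J/mol = −101 kJ/mol.

−101 kJ/mol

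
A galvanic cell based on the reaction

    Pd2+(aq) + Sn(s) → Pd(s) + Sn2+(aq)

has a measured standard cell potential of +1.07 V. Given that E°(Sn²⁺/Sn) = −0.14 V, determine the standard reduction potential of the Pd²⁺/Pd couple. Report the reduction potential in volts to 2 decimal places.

In the reaction as written the Pd²⁺/Pd couple is reduced (cathode) and Sn²⁺/Sn is oxidized (anode), so E°cell = E°(Pd²⁺/Pd) − E°(Sn²⁺/Sn).
E°(Pd²⁺/Pd) = E°cell + E°(anode) = +1.07 + (−0.14) = +0.93 V.

+0.93 V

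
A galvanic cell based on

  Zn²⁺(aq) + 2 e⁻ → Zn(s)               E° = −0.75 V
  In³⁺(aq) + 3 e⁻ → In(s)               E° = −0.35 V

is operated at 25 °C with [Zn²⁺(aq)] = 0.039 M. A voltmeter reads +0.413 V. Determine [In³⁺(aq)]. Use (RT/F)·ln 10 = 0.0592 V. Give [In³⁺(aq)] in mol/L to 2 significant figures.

With In³⁺/In at the cathode and Zn²⁺/Zn at the anode, E°cell = −0.35 − (−0.75) = +0.40 V (n = 6).
Rearranging E = E° − (0.0592/n)·log Q gives log Q = 6(+0.40 − (+0.413))/0.0592 = −1.318.
The balanced reaction is 2 In³⁺(aq) + 3 Zn(s) → 2 In(s) + 3 Zn²⁺(aq), so Q = [Zn²⁺(aq)]^3 / [In³⁺(aq)]^2.
Solving for the unknown gives log [In³⁺(aq)] = −1.454, so [In³⁺(aq)] ≈ 0.035 M.

0.035 M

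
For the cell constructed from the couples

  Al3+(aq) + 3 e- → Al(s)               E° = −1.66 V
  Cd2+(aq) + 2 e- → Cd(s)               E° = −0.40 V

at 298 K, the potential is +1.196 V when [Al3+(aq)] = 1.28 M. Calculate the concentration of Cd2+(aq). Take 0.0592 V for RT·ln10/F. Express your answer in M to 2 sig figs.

Cd²⁺/Cd is the cathode (higher E°); E°cell = −0.40 − (−1.66) = +1.26 V with n = 6.
From the Nernst equation, log Q = n(E° − E)/0.0592 = 6·(+1.26 − (+1.196))/0.0592 = 6.486.
For 3 Cd2+(aq) + 2 Al(s) → 3 Cd(s) + 2 Al3+(aq), the reaction quotient is Q = [Al3+(aq)]^2 / [Cd2+(aq)]^3.
Isolating [Cd2+(aq)] in Q = 10^{6.486} yields log [Cd2+(aq)] = −2.091, i.e. 0.0081 M.

0.0081 M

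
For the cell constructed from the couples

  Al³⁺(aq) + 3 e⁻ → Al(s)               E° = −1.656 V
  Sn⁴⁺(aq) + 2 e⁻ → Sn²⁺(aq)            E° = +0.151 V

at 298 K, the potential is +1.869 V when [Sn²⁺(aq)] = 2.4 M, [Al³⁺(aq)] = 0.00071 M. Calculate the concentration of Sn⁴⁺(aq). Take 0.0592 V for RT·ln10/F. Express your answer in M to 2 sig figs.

2.4 M

The Sn⁴⁺/Sn²⁺ couple has the larger reduction potential, so it is the cathode: E°cell = +0.151 − (−1.656) = +1.807 V and n = 6.
Since E = E° − (0.0592/n)·log Q, log Q = n(E° − E)/0.0592 = −6.284.
The balanced reaction is 3 Sn⁴⁺(aq) + 2 Al(s) → 3 Sn²⁺(aq) + 2 Al³⁺(aq), so Q = ([Sn²⁺(aq)]^3·[Al³⁺(aq)]^2) / [Sn⁴⁺(aq)]^3.
Isolating [Sn⁴⁺(aq)] in Q = 10^{−6.284} yields log [Sn⁴⁺(aq)] = 0.376, i.e. 2.4 M.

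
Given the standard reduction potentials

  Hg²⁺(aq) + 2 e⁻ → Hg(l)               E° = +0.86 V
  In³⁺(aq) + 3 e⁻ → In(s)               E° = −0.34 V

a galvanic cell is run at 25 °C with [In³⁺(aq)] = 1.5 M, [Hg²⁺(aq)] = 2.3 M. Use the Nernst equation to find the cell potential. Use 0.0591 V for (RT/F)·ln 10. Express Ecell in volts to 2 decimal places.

Since E°(Hg²⁺/Hg) > E°(In³⁺/In), Hg²⁺/Hg serves as the cathode.
E°cell = E°cat − E°an = +0.86 − (−0.34) = +1.20 V; n = 6.
Balancing gives 3 Hg²⁺(aq) + 2 In(s) → 3 Hg(l) + 2 In³⁺(aq); hence Q = [In³⁺(aq)]^2 / [Hg²⁺(aq)]^3 = 0.185 (log Q = −0.733).
E = E° − (0.0591/n)·log Q = +1.20 − (0.0591/6)(−0.733) = +1.21 V.

+1.21 V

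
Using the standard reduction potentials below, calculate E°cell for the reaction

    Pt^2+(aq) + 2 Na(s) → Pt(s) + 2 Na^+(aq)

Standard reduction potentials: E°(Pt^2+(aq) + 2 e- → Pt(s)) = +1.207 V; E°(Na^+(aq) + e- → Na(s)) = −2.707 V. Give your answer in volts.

+3.914 V

In the reaction as written, Pt^2+(aq) is reduced (cathode) and Na^+(aq) is produced by oxidation at the anode.
E°cell = E°(cathode) − E°(anode) = +1.207 − (−2.707) = +3.914 V.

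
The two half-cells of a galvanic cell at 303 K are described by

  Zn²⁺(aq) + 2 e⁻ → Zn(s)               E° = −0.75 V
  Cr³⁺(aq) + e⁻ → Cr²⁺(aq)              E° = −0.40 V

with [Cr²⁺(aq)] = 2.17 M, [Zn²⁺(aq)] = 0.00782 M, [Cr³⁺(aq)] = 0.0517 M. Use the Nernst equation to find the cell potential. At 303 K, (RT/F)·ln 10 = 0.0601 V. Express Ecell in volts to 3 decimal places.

Since E°(Cr³⁺/Cr²⁺) > E°(Zn²⁺/Zn), Cr³⁺/Cr²⁺ serves as the cathode.
E°cell = E°cat − E°an = −0.40 − (−0.75) = +0.35 V; n = 2.
The balanced reaction is 2 Cr³⁺(aq) + Zn(s) → 2 Cr²⁺(aq) + Zn²⁺(aq), so Q = ([Cr²⁺(aq)]^2·[Zn²⁺(aq)]) / [Cr³⁺(aq)]^2 = 13.8 and log Q = 1.139.
Applying E = E° − (RT ln10/nF)·log Q gives +0.35 − (0.0601/2)(1.139) = +0.316 V.

+0.316 V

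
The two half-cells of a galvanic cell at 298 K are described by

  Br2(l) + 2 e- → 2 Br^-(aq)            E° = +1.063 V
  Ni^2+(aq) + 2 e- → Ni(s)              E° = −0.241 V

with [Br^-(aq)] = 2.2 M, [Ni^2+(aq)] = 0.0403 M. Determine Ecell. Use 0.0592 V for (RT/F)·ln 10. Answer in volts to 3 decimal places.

Br₂/Br⁻ is reduced (cathode, E° = +1.063 V) and Ni²⁺/Ni is oxidized (anode).
E°cell = E°cat − E°an = +1.063 − (−0.241) = +1.304 V; n = 2.
For the overall reaction Br2(l) + Ni(s) → 2 Br^-(aq) + Ni^2+(aq), Q = [Br^-(aq)]^2·[Ni^2+(aq)] = 0.195, giving log Q = −0.710.
By the Nernst equation, E = +1.304 − (0.0592/2)·(−0.710) = +1.325 V.

+1.325 V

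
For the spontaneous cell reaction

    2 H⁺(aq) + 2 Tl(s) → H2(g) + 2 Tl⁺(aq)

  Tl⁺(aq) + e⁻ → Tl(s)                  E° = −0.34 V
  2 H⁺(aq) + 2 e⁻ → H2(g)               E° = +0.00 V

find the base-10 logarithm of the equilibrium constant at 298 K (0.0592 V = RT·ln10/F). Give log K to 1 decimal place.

The 2H⁺/H₂ couple is reduced (cathode); E°cell = +0.00 − (−0.34) = +0.34 V with n = 2.
At equilibrium E = 0, so log K = nE°cell / 0.0592 = (2)(+0.34) / 0.0592 = 11.5.

log K = 11.5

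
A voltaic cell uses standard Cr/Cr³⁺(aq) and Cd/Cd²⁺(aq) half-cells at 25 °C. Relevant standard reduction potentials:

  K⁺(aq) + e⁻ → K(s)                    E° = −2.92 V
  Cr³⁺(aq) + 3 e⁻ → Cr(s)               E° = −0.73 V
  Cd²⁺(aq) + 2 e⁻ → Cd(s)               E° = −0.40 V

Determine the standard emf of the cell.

+0.33 V

Of the two couples in this cell, the one with the more positive reduction potential is reduced at the cathode: here that is Cd²⁺/Cd (−0.40 V); Cr³⁺/Cr (−0.73 V) is the anode.
E°cell = E°(cathode) − E°(anode) = −0.40 − (−0.73) = +0.33 V.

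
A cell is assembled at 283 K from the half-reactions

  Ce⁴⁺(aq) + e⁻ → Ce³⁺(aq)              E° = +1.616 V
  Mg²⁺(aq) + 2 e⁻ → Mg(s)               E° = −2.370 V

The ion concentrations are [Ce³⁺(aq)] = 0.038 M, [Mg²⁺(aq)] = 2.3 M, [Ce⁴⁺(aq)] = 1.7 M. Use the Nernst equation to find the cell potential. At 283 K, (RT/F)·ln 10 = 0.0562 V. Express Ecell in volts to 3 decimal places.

+4.069 V

Ce⁴⁺/Ce³⁺ is reduced (cathode, E° = +1.616 V) and Mg²⁺/Mg is oxidized (anode).
E°cell = E°cat − E°an = +1.616 − (−2.370) = +3.986 V; n = 2.
Balancing gives 2 Ce⁴⁺(aq) + Mg(s) → 2 Ce³⁺(aq) + Mg²⁺(aq); hence Q = ([Ce³⁺(aq)]^2·[Mg²⁺(aq)]) / [Ce⁴⁺(aq)]^2 = 0.00115 (log Q = −2.940).
E = E° − (0.0562/n)·log Q = +3.986 − (0.0562/2)(−2.940) = +4.069 V.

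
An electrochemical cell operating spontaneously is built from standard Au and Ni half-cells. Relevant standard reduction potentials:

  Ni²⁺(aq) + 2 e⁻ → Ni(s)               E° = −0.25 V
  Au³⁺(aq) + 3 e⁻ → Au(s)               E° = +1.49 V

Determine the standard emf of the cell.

+1.74 V

The Au³⁺/Au couple has the higher E°, so Au ion is reduced (cathode) and Ni is oxidized (anode).
E°cell = E°(cathode) − E°(anode) = +1.49 − (−0.25) = +1.74 V.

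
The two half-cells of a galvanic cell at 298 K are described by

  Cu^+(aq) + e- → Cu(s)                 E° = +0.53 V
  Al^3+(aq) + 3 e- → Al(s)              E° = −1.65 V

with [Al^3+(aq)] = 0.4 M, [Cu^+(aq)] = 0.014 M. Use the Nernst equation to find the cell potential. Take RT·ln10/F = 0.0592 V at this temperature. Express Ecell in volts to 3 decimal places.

+2.078 V

Since E°(Cu⁺/Cu) > E°(Al³⁺/Al), Cu⁺/Cu serves as the cathode.
E°cell = E°cat − E°an = +0.53 − (−1.65) = +2.18 V; n = 3.
For the overall reaction 3 Cu^+(aq) + Al(s) → 3 Cu(s) + Al^3+(aq), Q = [Al^3+(aq)] / [Cu^+(aq)]^3 = 1.46×10^5, giving log Q = 5.164.
By the Nernst equation, E = +2.18 − (0.0592/3)·(5.164) = +2.078 V.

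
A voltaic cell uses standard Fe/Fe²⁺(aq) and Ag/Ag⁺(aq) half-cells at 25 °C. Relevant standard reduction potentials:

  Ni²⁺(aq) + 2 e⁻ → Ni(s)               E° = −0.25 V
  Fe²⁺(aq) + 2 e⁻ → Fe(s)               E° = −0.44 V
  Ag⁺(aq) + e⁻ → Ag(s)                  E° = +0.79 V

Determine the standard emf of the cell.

+1.23 V

Of the two couples in this cell, the one with the more positive reduction potential is reduced at the cathode: here that is Ag⁺/Ag (+0.79 V); Fe²⁺/Fe (−0.44 V) is the anode.
E°cell = E°(cathode) − E°(anode) = +0.79 − (−0.44) = +1.23 V.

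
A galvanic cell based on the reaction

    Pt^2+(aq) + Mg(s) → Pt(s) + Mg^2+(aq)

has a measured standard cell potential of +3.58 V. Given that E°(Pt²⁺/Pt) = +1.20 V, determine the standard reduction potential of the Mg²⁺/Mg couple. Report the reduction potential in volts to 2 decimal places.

−2.38 V

In the reaction as written the Pt²⁺/Pt couple is reduced (cathode) and Mg²⁺/Mg is oxidized (anode), so E°cell = E°(Pt²⁺/Pt) − E°(Mg²⁺/Mg).
E°(Mg²⁺/Mg) = E°(cathode) − E°cell = +1.20 − (+3.58) = −2.38 V.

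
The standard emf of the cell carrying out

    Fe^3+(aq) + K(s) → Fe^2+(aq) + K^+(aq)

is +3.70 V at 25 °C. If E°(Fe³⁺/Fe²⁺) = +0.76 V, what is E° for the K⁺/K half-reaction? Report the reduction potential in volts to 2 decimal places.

−2.94 V

In the reaction as written the Fe³⁺/Fe²⁺ couple is reduced (cathode) and K⁺/K is oxidized (anode), so E°cell = E°(Fe³⁺/Fe²⁺) − E°(K⁺/K).
E°(K⁺/K) = E°(cathode) − E°cell = +0.76 − (+3.70) = −2.94 V.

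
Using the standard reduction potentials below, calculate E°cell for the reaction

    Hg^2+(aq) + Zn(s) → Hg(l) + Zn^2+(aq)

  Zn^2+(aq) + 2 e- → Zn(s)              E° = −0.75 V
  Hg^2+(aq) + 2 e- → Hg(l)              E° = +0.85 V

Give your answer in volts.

In the reaction as written, Hg^2+(aq) is reduced (cathode) and Zn^2+(aq) is produced by oxidation at the anode.
E°cell = E°(cathode) − E°(anode) = +0.85 − (−0.75) = +1.60 V.

+1.60 V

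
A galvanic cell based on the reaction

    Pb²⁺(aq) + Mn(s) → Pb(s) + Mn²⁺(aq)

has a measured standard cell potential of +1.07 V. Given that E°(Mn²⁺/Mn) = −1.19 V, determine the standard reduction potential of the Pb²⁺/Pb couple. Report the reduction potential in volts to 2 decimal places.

−0.12 V

In the reaction as written the Pb²⁺/Pb couple is reduced (cathode) and Mn²⁺/Mn is oxidized (anode), so E°cell = E°(Pb²⁺/Pb) − E°(Mn²⁺/Mn).
E°(Pb²⁺/Pb) = E°cell + E°(anode) = +1.07 + (−1.19) = −0.12 V.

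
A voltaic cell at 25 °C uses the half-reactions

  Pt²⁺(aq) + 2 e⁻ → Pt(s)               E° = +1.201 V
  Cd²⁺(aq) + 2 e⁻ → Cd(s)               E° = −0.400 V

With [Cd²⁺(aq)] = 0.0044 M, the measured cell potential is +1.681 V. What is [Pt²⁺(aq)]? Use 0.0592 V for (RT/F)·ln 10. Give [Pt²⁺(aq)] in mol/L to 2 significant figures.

2.2 M

The Pt²⁺/Pt couple has the larger reduction potential, so it is the cathode: E°cell = +1.201 − (−0.400) = +1.601 V and n = 2.
Rearranging E = E° − (0.0592/n)·log Q gives log Q = 2(+1.601 − (+1.681))/0.0592 = −2.703.
The balanced reaction is Pt²⁺(aq) + Cd(s) → Pt(s) + Cd²⁺(aq), so Q = [Cd²⁺(aq)] / [Pt²⁺(aq)].
Isolating [Pt²⁺(aq)] in Q = 10^{−2.703} yields log [Pt²⁺(aq)] = 0.346, i.e. 2.2 M.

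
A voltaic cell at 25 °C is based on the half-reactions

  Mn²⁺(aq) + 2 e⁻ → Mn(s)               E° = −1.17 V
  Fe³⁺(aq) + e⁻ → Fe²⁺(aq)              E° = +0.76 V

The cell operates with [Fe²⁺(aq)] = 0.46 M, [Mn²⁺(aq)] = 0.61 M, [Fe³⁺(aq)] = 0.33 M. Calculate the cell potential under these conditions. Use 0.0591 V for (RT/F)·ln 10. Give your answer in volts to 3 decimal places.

Fe³⁺/Fe²⁺ is reduced (cathode, E° = +0.76 V) and Mn²⁺/Mn is oxidized (anode).
E°cell = E°cat − E°an = +0.76 − (−1.17) = +1.93 V; n = 2.
The balanced reaction is 2 Fe³⁺(aq) + Mn(s) → 2 Fe²⁺(aq) + Mn²⁺(aq), so Q = ([Fe²⁺(aq)]^2·[Mn²⁺(aq)]) / [Fe³⁺(aq)]^2 = 1.19 and log Q = 0.074.
By the Nernst equation, E = +1.93 − (0.0591/2)·(0.074) = +1.928 V.

+1.928 V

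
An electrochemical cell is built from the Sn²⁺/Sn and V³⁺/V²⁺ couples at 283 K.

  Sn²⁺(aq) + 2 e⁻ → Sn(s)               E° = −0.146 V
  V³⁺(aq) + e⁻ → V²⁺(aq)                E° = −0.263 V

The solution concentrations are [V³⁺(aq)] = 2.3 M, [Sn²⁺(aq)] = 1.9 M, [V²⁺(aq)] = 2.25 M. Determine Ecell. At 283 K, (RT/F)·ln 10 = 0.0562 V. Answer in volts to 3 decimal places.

+0.124 V

The Sn²⁺/Sn couple has the more positive E°, so it is the cathode; V³⁺/V²⁺ is the anode.
E°cell = −0.146 − (−0.263) = +0.117 V, with n = 2 electrons transferred.
Balancing gives Sn²⁺(aq) + 2 V²⁺(aq) → Sn(s) + 2 V³⁺(aq); hence Q = [V³⁺(aq)]^2 / ([Sn²⁺(aq)]·[V²⁺(aq)]^2) = 0.55 (log Q = −0.260).
E = E° − (0.0562/n)·log Q = +0.117 − (0.0562/2)(−0.260) = +0.124 V.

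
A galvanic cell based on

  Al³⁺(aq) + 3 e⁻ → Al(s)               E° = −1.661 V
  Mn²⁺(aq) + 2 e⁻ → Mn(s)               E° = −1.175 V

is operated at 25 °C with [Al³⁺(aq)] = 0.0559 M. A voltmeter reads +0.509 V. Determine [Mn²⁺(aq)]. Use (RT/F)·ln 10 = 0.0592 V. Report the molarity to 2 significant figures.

0.87 M

With Mn²⁺/Mn at the cathode and Al³⁺/Al at the anode, E°cell = −1.175 − (−1.661) = +0.486 V (n = 6).
Since E = E° − (0.0592/n)·log Q, log Q = n(E° − E)/0.0592 = −2.331.
For 3 Mn²⁺(aq) + 2 Al(s) → 3 Mn(s) + 2 Al³⁺(aq), the reaction quotient is Q = [Al³⁺(aq)]^2 / [Mn²⁺(aq)]^3.
Isolating [Mn²⁺(aq)] in Q = 10^{−2.331} yields log [Mn²⁺(aq)] = −0.058, i.e. 0.87 M.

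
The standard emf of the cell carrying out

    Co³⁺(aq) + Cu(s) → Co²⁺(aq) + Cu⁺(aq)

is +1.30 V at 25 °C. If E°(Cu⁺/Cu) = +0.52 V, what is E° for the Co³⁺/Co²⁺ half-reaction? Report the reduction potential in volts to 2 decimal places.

In the reaction as written the Co³⁺/Co²⁺ couple is reduced (cathode) and Cu⁺/Cu is oxidized (anode), so E°cell = E°(Co³⁺/Co²⁺) − E°(Cu⁺/Cu).
E°(Co³⁺/Co²⁺) = E°cell + E°(anode) = +1.30 + (+0.52) = +1.82 V.

+1.82 V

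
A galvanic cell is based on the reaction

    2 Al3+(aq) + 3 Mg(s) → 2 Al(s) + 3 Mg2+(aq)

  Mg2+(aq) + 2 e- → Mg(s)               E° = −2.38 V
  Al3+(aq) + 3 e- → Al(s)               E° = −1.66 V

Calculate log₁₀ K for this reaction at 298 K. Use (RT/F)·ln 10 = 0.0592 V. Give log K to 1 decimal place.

The Al³⁺/Al couple is reduced (cathode); E°cell = −1.66 − (−2.38) = +0.72 V with n = 6.
At equilibrium E = 0, so log K = nE°cell / 0.0592 = (6)(+0.72) / 0.0592 = 73.0.

log K = 73.0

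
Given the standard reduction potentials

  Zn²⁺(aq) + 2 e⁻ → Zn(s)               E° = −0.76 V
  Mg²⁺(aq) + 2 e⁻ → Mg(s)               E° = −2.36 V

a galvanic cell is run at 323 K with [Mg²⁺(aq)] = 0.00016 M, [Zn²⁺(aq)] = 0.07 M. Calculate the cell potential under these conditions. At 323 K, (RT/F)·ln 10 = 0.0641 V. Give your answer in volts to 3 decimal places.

Zn²⁺/Zn is reduced (cathode, E° = −0.76 V) and Mg²⁺/Mg is oxidized (anode).
E°cell = −0.76 − (−2.36) = +1.60 V, with n = 2 electrons transferred.
For the overall reaction Zn²⁺(aq) + Mg(s) → Zn(s) + Mg²⁺(aq), Q = [Mg²⁺(aq)] / [Zn²⁺(aq)] = 0.00229, giving log Q = −2.641.
E = E° − (0.0641/n)·log Q = +1.60 − (0.0641/2)(−2.641) = +1.685 V.

+1.685 V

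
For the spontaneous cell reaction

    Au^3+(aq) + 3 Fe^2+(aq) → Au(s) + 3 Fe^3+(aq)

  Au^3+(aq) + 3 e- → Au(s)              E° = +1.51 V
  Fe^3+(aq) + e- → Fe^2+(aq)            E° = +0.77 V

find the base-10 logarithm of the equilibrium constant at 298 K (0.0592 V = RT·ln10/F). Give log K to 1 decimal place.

log K = 37.5

The Au³⁺/Au couple is reduced (cathode); E°cell = +1.51 − (+0.77) = +0.74 V with n = 3.
At equilibrium E = 0, so log K = nE°cell / 0.0592 = (3)(+0.74) / 0.0592 = 37.5.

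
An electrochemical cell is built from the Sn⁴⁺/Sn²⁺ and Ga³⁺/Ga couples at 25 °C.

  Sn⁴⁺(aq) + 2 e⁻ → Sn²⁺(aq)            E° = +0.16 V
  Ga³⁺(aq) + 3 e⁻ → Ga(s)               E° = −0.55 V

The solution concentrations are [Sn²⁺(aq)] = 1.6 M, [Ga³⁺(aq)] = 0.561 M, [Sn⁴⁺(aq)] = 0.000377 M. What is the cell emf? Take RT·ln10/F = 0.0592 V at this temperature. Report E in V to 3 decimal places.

Sn⁴⁺/Sn²⁺ is reduced (cathode, E° = +0.16 V) and Ga³⁺/Ga is oxidized (anode).
E°cell = +0.16 − (−0.55) = +0.71 V, with n = 6 electrons transferred.
Balancing gives 3 Sn⁴⁺(aq) + 2 Ga(s) → 3 Sn²⁺(aq) + 2 Ga³⁺(aq); hence Q = ([Sn²⁺(aq)]^3·[Ga³⁺(aq)]^2) / [Sn⁴⁺(aq)]^3 = 2.41×10^10 (log Q = 10.381).
E = E° − (0.0592/n)·log Q = +0.71 − (0.0592/6)(10.381) = +0.608 V.

+0.608 V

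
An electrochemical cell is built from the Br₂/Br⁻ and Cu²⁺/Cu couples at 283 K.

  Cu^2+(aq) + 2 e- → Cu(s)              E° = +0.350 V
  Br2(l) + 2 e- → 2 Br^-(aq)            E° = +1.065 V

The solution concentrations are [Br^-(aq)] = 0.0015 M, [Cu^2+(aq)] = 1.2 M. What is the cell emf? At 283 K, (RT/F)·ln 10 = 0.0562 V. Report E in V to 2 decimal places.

Br₂/Br⁻ is reduced (cathode, E° = +1.065 V) and Cu²⁺/Cu is oxidized (anode).
E°cell = E°cat − E°an = +1.065 − (+0.350) = +0.715 V; n = 2.
For the overall reaction Br2(l) + Cu(s) → 2 Br^-(aq) + Cu^2+(aq), Q = [Br^-(aq)]^2·[Cu^2+(aq)] = 2.7×10^−6, giving log Q = −5.569.
Applying E = E° − (RT ln10/nF)·log Q gives +0.715 − (0.0562/2)(−5.569) = +0.87 V.

+0.87 V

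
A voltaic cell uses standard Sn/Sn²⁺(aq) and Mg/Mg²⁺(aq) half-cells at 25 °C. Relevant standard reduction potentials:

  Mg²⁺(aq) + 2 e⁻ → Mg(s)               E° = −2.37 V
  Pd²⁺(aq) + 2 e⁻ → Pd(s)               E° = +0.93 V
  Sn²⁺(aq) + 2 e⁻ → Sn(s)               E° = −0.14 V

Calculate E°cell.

+2.23 V

The Sn²⁺/Sn couple has the higher E°, so Sn ion is reduced (cathode) and Mg is oxidized (anode).
E°cell = E°(cathode) − E°(anode) = −0.14 − (−2.37) = +2.23 V.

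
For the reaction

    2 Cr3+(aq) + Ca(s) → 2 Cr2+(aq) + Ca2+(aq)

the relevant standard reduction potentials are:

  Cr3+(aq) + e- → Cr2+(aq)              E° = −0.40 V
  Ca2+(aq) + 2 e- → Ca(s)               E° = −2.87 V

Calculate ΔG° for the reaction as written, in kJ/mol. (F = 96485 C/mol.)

In the reaction as written Cr3+(aq) is reduced, so the Cr³⁺/Cr²⁺ couple is the cathode and Ca²⁺/Ca is the anode.
E°cell = −0.40 − (−2.87) = +2.47 V; balancing electrons gives n = 2.
ΔG° = −nFE°cell = −(2)(96485)(+2.47) J/mol = −477 kJ/mol.

−477 kJ/mol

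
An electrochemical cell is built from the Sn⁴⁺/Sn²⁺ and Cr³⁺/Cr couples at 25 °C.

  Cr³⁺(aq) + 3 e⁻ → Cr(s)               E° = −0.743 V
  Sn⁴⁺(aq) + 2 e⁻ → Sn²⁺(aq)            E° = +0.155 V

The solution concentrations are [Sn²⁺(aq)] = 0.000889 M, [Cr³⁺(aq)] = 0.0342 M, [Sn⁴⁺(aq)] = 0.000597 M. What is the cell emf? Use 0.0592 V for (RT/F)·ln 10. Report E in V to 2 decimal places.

+0.92 V

Since E°(Sn⁴⁺/Sn²⁺) > E°(Cr³⁺/Cr), Sn⁴⁺/Sn²⁺ serves as the cathode.
E°cell = +0.155 − (−0.743) = +0.898 V, with n = 6 electrons transferred.
Balancing gives 3 Sn⁴⁺(aq) + 2 Cr(s) → 3 Sn²⁺(aq) + 2 Cr³⁺(aq); hence Q = ([Sn²⁺(aq)]^3·[Cr³⁺(aq)]^2) / [Sn⁴⁺(aq)]^3 = 0.00386 (log Q = −2.413).
By the Nernst equation, E = +0.898 − (0.0592/6)·(−2.413) = +0.92 V.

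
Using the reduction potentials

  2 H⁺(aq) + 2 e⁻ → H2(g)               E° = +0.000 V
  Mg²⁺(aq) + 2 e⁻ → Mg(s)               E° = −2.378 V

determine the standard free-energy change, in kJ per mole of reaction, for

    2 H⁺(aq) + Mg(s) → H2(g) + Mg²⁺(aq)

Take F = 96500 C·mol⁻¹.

In the reaction as written H⁺(aq) is reduced, so the 2H⁺/H₂ couple is the cathode and Mg²⁺/Mg is the anode.
E°cell = +0.000 − (−2.378) = +2.378 V; balancing electrons gives n = 2.
ΔG° = −nFE°cell = −(2)(96500)(+2.378) J/mol = −459 kJ/mol.

−459 kJ/mol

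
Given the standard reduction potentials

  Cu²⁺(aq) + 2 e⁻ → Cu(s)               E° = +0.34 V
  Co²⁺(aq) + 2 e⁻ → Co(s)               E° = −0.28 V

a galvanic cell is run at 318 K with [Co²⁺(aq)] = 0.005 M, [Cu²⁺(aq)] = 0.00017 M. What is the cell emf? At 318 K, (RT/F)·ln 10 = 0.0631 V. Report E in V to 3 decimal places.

The Cu²⁺/Cu couple has the more positive E°, so it is the cathode; Co²⁺/Co is the anode.
E°cell = +0.34 − (−0.28) = +0.62 V, with n = 2 electrons transferred.
The balanced reaction is Cu²⁺(aq) + Co(s) → Cu(s) + Co²⁺(aq), so Q = [Co²⁺(aq)] / [Cu²⁺(aq)] = 29.4 and log Q = 1.469.
Applying E = E° − (RT ln10/nF)·log Q gives +0.62 − (0.0631/2)(1.469) = +0.574 V.

+0.574 V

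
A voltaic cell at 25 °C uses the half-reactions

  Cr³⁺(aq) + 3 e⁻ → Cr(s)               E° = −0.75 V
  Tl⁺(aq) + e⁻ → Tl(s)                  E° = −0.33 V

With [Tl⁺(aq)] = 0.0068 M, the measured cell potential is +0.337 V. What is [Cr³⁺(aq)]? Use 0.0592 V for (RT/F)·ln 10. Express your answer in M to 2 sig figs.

Tl⁺/Tl is the cathode (higher E°); E°cell = −0.33 − (−0.75) = +0.42 V with n = 3.
Since E = E° − (0.0592/n)·log Q, log Q = n(E° − E)/0.0592 = 4.206.
For 3 Tl⁺(aq) + Cr(s) → 3 Tl(s) + Cr³⁺(aq), the reaction quotient is Q = [Cr³⁺(aq)] / [Tl⁺(aq)]^3.
Solving for the unknown gives log [Cr³⁺(aq)] = −2.296, so [Cr³⁺(aq)] ≈ 0.0051 M.

0.0051 M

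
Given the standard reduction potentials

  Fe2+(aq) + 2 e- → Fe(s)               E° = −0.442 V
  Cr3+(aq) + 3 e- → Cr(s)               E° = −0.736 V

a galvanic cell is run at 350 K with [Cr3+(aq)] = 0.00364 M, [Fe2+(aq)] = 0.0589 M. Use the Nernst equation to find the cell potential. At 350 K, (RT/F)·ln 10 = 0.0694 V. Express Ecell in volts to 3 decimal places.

+0.308 V

Since E°(Fe²⁺/Fe) > E°(Cr³⁺/Cr), Fe²⁺/Fe serves as the cathode.
E°cell = −0.442 − (−0.736) = +0.294 V, with n = 6 electrons transferred.
The balanced reaction is 3 Fe2+(aq) + 2 Cr(s) → 3 Fe(s) + 2 Cr3+(aq), so Q = [Cr3+(aq)]^2 / [Fe2+(aq)]^3 = 0.0648 and log Q = −1.188.
By the Nernst equation, E = +0.294 − (0.0694/6)·(−1.188) = +0.308 V.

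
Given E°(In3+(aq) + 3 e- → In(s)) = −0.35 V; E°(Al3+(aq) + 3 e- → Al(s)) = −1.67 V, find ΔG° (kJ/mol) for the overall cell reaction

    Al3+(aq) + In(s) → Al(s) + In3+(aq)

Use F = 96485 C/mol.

+382 kJ/mol

In the reaction as written Al3+(aq) is reduced, so the Al³⁺/Al couple is the cathode and In³⁺/In is the anode.
E°cell = −1.67 − (−0.35) = −1.32 V; balancing electrons gives n = 3.
ΔG° = −nFE°cell = −(3)(96485)(−1.32) J/mol = +382 kJ/mol.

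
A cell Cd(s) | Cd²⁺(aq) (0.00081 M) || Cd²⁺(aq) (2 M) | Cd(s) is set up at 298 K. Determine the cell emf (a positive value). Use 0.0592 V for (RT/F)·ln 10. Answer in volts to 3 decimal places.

For a concentration cell E°cell = 0, since both electrodes use the same couple.
The compartment with the higher Cd²⁺(aq) concentration (2 M) acts as the cathode; ions are reduced there and produced at the dilute (0.00081 M) anode.
With n = 2, Ecell = −(0.0592/2)·log([dilute]/[conc]) = −(0.0592/2)·log(0.00081/2) = +0.100 V.

0.100 V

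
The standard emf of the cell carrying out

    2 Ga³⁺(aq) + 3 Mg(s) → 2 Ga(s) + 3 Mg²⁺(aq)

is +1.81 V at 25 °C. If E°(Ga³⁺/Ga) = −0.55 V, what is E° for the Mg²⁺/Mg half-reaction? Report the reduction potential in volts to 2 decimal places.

In the reaction as written the Ga³⁺/Ga couple is reduced (cathode) and Mg²⁺/Mg is oxidized (anode), so E°cell = E°(Ga³⁺/Ga) − E°(Mg²⁺/Mg).
E°(Mg²⁺/Mg) = E°(cathode) − E°cell = −0.55 − (+1.81) = −2.36 V.

−2.36 V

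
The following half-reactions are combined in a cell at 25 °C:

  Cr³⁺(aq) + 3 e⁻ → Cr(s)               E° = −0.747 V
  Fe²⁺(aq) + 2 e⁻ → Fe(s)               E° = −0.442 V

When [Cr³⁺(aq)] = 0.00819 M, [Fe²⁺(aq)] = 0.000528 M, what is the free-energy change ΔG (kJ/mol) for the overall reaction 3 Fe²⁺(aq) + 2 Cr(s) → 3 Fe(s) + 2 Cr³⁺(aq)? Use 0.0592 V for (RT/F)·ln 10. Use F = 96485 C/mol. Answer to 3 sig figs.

With Fe²⁺/Fe reduced at the cathode, E°cell = −0.442 − (−0.747) = +0.305 V and n = 6.
The reaction quotient is [Cr³⁺(aq)]^2 / [Fe²⁺(aq)]^3 = 4.56×10^5; by Nernst, E = +0.305 − (0.0592/6)(5.659) = +0.2492 V.
Then ΔG = −nFE = −6 × 96485 × +0.2492 J/mol = −144 kJ/mol.

−144 kJ/mol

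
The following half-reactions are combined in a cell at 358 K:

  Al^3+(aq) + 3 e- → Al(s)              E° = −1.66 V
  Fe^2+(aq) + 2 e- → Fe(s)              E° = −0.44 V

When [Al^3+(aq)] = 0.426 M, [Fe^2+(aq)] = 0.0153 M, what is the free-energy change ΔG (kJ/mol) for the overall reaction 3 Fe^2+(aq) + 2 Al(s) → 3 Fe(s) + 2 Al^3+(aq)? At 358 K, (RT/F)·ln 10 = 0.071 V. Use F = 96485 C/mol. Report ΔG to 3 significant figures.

E°cell = −0.44 − (−1.66) = +1.22 V; the balanced reaction transfers n = 6 electrons.
The reaction quotient is [Al^3+(aq)]^2 / [Fe^2+(aq)]^3 = 5.07×10^4; by Nernst, E = +1.22 − (0.071/6)(4.705) = +1.1643 V.
ΔG = −nFE = −(6)(96485)(+1.1643) J/mol = −674 kJ/mol.

−674 kJ/mol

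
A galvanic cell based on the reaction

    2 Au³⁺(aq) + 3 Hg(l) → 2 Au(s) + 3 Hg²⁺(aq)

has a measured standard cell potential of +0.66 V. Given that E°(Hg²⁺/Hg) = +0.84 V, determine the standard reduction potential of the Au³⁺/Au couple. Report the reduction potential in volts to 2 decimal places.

In the reaction as written the Au³⁺/Au couple is reduced (cathode) and Hg²⁺/Hg is oxidized (anode), so E°cell = E°(Au³⁺/Au) − E°(Hg²⁺/Hg).
E°(Au³⁺/Au) = E°cell + E°(anode) = +0.66 + (+0.84) = +1.50 V.

+1.50 V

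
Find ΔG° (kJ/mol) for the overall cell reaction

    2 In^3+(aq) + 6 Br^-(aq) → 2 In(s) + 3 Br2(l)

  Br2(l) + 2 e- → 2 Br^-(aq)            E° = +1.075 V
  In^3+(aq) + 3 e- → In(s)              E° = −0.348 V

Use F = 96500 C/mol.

+824 kJ/mol

In the reaction as written In^3+(aq) is reduced, so the In³⁺/In couple is the cathode and Br₂/Br⁻ is the anode.
E°cell = −0.348 − (+1.075) = −1.423 V; balancing electrons gives n = 6.
ΔG° = −nFE°cell = −(6)(96500)(−1.423) J/mol = +824 kJ/mol.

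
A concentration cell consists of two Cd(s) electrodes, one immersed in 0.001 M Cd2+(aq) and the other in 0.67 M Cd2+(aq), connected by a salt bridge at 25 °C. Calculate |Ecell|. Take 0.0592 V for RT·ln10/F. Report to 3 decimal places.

For a concentration cell E°cell = 0, since both electrodes use the same couple.
The compartment with the higher Cd2+(aq) concentration (0.67 M) acts as the cathode; ions are reduced there and produced at the dilute (0.001 M) anode.
With n = 2, Ecell = −(0.0592/2)·log([dilute]/[conc]) = −(0.0592/2)·log(0.001/0.67) = +0.084 V.

0.084 V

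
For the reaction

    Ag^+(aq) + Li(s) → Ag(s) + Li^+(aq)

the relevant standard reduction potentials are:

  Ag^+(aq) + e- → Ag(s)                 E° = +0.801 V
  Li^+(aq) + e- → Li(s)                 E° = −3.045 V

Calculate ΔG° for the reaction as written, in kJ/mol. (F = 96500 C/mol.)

In the reaction as written Ag^+(aq) is reduced, so the Ag⁺/Ag couple is the cathode and Li⁺/Li is the anode.
E°cell = +0.801 − (−3.045) = +3.846 V; balancing electrons gives n = 1.
ΔG° = −nFE°cell = −(1)(96500)(+3.846) J/mol = −371 kJ/mol.

−371 kJ/mol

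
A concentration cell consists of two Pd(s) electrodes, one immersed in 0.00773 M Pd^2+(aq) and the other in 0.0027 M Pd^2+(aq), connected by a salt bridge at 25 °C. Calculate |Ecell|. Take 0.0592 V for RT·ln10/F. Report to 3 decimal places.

For a concentration cell E°cell = 0, since both electrodes use the same couple.
The compartment with the higher Pd^2+(aq) concentration (0.00773 M) acts as the cathode; ions are reduced there and produced at the dilute (0.0027 M) anode.
With n = 2, Ecell = −(0.0592/2)·log([dilute]/[conc]) = −(0.0592/2)·log(0.0027/0.00773) = +0.014 V.

0.014 V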